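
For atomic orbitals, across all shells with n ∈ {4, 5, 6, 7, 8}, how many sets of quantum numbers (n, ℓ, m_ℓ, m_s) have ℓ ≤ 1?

Treat each shell separately and count matching orbitals:
n=4 → 4; n=5 → 4; n=6 → 4; n=7 → 4; n=8 → 4.
Orbitals: 4 + 4 + 4 + 4 + 4 = 20. Including both spin states (m_s = ±1/2) gives 2 × 20 = 40 states.

40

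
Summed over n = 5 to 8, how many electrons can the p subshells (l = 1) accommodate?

24

A p subshell (l = 1) exists for every n ≥ 2, so shells n = 5, 6, 7, 8 each contribute one — 4 subshells.
Since each p subshell holds 2(2·1+1) = 6 electrons, the total is 4 × 6 = 24.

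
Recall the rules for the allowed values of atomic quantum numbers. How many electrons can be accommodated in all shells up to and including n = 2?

10

Total orbitals = 1² + 2² = 5. Doubling for spin gives 10 electrons.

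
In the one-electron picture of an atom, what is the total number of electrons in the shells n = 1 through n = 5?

Shell n has n² orbitals: 1²=1 + 2²=4 + 3²=9 + 4²=16 + 5²=25 = 55 orbitals.
Two spin states per orbital: 2 × 55 = 110 electrons.

110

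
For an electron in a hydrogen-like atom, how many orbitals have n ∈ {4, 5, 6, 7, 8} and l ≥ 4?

Work shell by shell — for each n, count the (l, ml) pairs that satisfy l ≥ 4:
n=5 → 9; n=6 → 20; n=7 → 33; n=8 → 48.
Total orbitals: 9 + 20 + 33 + 48 = 110.

110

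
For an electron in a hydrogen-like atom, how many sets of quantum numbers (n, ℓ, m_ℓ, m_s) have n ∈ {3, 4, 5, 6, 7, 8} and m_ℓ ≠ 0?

332

Treat each shell separately and count matching orbitals:
n=3 → 6; n=4 → 12; n=5 → 20; n=6 → 30; n=7 → 42; n=8 → 56.
Orbitals: 6 + 12 + 20 + 30 + 42 + 56 = 166. Including both spin states (m_s = ±1/2) gives 2 × 166 = 332 states.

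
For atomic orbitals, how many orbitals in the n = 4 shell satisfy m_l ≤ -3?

1

Go through l = 0, …, 3 (the values permitted for n = 4).
Contributions: l=3 → 1.
Total orbitals: 1.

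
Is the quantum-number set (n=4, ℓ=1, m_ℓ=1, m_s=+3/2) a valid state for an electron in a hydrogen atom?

Invalid

The spin quantum number for an electron can only be m_s = +1/2 or −1/2; m_s = +3/2 is not one of those.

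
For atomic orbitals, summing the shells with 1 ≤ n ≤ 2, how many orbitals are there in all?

Shell n has n² orbitals: 1²=1 + 2²=4 = 5 orbitals.

5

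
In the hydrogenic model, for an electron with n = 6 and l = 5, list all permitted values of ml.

ml takes every integer from −l to +l. With l = 5 that gives the 11 values -5, -4, -3, -2, -1, 0, 1, 2, 3, 4, 5.

-5, -4, -3, -2, -1, 0, 1, 2, 3, 4, 5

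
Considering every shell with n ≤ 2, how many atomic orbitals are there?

Total orbitals = 1² + 2² = 5.

5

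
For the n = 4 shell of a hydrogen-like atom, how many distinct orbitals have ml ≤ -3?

Per l-value: l=3 → 1.
Total orbitals: 1.

1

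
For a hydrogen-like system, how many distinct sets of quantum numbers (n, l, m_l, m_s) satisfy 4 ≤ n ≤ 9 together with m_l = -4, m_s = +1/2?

15

Count contributing orbitals for each principal shell:
n=5 → 1; n=6 → 2; n=7 → 3; n=8 → 4; n=9 → 5.
Orbitals: 1 + 2 + 3 + 4 + 5 = 15. With m_s fixed to +1/2 there is one state per orbital, so 15 states.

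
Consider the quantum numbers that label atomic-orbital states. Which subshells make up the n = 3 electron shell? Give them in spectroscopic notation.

3s, 3p, 3d

For n = 3, l runs from 0 to 2. In spectroscopic notation l = 0,1,2,… ↔ s,p,d,f,g,h,i, so the subshells are 3s, 3p, 3d.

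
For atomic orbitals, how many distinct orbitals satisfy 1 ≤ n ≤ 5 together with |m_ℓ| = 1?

Work shell by shell — for each n, count the (ℓ, m_ℓ) pairs that satisfy |m_ℓ| = 1:
n=2 → 2; n=3 → 4; n=4 → 6; n=5 → 8.
Total orbitals: 2 + 4 + 6 + 8 = 20.

20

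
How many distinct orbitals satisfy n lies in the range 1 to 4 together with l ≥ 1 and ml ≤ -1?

10

Per-shell orbital counts meeting the constraint:
n=2 → 1; n=3 → 3; n=4 → 6.
Total orbitals: 1 + 3 + 6 = 10.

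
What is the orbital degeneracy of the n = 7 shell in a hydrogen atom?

The n = 7 shell contains n² = 7² = 49 orbitals.

49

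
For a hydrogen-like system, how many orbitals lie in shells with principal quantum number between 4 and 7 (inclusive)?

126

Shell n has n² orbitals: 4²=16 + 5²=25 + 6²=36 + 7²=49 = 126 orbitals.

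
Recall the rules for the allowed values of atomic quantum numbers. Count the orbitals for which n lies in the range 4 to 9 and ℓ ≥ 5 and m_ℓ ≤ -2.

Treat each shell separately and count matching orbitals:
n=6 → 4; n=7 → 9; n=8 → 15; n=9 → 22.
Total orbitals: 4 + 9 + 15 + 22 = 50.

50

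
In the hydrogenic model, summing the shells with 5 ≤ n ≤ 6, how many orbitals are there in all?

Shell n has n² orbitals: 5²=25 + 6²=36 = 61 orbitals.

61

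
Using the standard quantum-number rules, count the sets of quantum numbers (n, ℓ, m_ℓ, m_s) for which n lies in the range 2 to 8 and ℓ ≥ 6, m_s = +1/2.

Work shell by shell — for each n, count the (ℓ, m_ℓ) pairs that satisfy ℓ ≥ 6:
n=7 → 13; n=8 → 28.
Orbitals: 13 + 28 = 41. With m_s fixed to +1/2 there is one state per orbital, so 41 states.

41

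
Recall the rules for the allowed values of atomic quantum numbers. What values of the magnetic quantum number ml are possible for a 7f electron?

The 7f subshell has l = 3, and ml takes every integer from −l to +l. With l = 3 that gives the 7 values -3, -2, -1, 0, 1, 2, 3.

-3, -2, -1, 0, 1, 2, 3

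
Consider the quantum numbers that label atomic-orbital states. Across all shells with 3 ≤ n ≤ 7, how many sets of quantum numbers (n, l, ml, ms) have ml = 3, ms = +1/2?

10

For each n in the range, tally the orbitals obeying ml = 3:
n=4 → 1; n=5 → 2; n=6 → 3; n=7 → 4.
Orbitals: 1 + 2 + 3 + 4 = 10. With ms fixed to +1/2 there is one state per orbital, so 10 states.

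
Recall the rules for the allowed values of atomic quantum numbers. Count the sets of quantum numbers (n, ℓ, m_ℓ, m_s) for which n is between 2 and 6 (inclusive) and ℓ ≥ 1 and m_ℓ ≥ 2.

Work shell by shell — for each n, count the (ℓ, m_ℓ) pairs that satisfy ℓ ≥ 1 and m_ℓ ≥ 2:
n=3 → 1; n=4 → 3; n=5 → 6; n=6 → 10.
Orbitals: 1 + 3 + 6 + 10 = 20. Including both spin states (m_s = ±1/2) gives 2 × 20 = 40 states.

40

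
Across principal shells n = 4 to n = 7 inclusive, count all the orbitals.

Shell n has n² orbitals: 4²=16 + 5²=25 + 6²=36 + 7²=49 = 126 orbitals.

126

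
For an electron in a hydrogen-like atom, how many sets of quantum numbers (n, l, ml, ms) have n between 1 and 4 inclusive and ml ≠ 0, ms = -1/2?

20

Per-shell orbital counts meeting the constraint:
n=2 → 2; n=3 → 6; n=4 → 12.
Orbitals: 2 + 6 + 12 = 20. With ms fixed to -1/2 there is one state per orbital, so 20 states.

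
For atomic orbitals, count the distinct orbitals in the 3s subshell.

1

A subshell has 2ℓ+1 orbitals; with ℓ = 0, that's 1.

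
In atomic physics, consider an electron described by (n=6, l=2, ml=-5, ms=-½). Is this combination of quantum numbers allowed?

The magnetic quantum number must satisfy −l ≤ ml ≤ l. With l = 2, ml can only be -2, -1, 0, 1, 2, so ml = -5 is forbidden.

Invalid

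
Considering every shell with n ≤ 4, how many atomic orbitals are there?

30

Total orbitals = 1² + 2² + 3² + 4² = 30.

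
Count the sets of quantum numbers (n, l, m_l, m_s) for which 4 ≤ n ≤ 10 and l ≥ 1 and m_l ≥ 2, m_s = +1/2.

Treat each shell separately and count matching orbitals:
n=4 → 3; n=5 → 6; n=6 → 10; n=7 → 15; n=8 → 21; n=9 → 28; n=10 → 36.
Orbitals: 3 + 6 + 10 + 15 + 21 + 28 + 36 = 119. With m_s fixed to +1/2 there is one state per orbital, so 119 states.

119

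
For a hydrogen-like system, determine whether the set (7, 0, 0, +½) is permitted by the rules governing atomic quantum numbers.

Yes

n = 7 is a positive integer. l = 0 satisfies 0 ≤ l ≤ n−1 = 6. m_l = 0 lies in the range −l … +l (here 0). m_s = +1/2 is one of ±1/2.
All four constraints are satisfied.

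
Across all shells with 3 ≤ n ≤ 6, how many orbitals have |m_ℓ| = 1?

Go shell by shell, enumerating (ℓ, m_ℓ) with |m_ℓ| = 1:
n=3 → 4; n=4 → 6; n=5 → 8; n=6 → 10.
Total orbitals: 4 + 6 + 8 + 10 = 28.

28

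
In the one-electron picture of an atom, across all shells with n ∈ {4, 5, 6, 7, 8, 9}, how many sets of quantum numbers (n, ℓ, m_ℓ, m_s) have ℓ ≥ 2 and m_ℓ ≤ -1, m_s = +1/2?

110

Treat each shell separately and count matching orbitals:
n=4 → 5; n=5 → 9; n=6 → 14; n=7 → 20; n=8 → 27; n=9 → 35.
Orbitals: 5 + 9 + 14 + 20 + 27 + 35 = 110. With m_s fixed to +1/2 there is one state per orbital, so 110 states.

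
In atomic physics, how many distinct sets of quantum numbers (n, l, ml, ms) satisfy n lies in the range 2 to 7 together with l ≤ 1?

Per-shell orbital counts meeting the constraint:
n=2 → 4; n=3 → 4; n=4 → 4; n=5 → 4; n=6 → 4; n=7 → 4.
Orbitals: 4 + 4 + 4 + 4 + 4 + 4 = 24. Including both spin states (ms = ±1/2) gives 2 × 24 = 48 states.

48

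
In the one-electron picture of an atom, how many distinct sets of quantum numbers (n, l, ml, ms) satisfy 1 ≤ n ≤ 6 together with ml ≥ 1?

70

Work shell by shell — for each n, count the (l, ml) pairs that satisfy ml ≥ 1:
n=2 → 1; n=3 → 3; n=4 → 6; n=5 → 10; n=6 → 15.
Orbitals: 1 + 3 + 6 + 10 + 15 = 35. Including both spin states (ms = ±1/2) gives 2 × 35 = 70 states.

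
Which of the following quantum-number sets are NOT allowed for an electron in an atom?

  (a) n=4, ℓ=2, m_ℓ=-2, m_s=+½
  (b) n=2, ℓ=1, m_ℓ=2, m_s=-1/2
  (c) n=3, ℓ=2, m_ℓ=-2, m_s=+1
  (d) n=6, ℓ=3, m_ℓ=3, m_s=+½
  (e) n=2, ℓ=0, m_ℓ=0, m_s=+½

(b) and (c)

(b) has |m_ℓ| = 2 > ℓ = 1, violating −ℓ ≤ m_ℓ ≤ ℓ.
(c) has m_s = +1, but an electron's spin must be ±1/2.
The remaining sets (a), (d), (e) satisfy all four rules.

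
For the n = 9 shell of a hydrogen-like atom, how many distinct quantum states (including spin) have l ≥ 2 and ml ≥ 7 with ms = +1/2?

For n = 9, l ranges over 0 … 8.
Per l-value: l=7 → 1; l=8 → 2.
Orbitals: 1 + 2 = 3. With ms fixed to a single value there is one state per orbital, giving 3 states.

3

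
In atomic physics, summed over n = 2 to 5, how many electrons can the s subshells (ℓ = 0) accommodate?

8

An s subshell (ℓ = 0) exists for every n ≥ 1, so shells n = 2, 3, 4, 5 each contribute one — 4 subshells.
Since each s subshell holds 2(2·0+1) = 2 electrons, the total is 4 × 2 = 8.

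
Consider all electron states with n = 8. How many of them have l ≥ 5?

78

The n = 8 shell has l = 0 through 7; check each.
The (l, ml) pairs meeting l ≥ 5 give: l=5 → 11; l=6 → 13; l=7 → 15.
Orbitals: 11 + 13 + 15 = 39. Each orbital carries two spin states, so 39 × 2 = 78 states.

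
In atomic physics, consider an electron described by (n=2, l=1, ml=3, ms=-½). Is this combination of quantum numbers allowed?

No

The magnetic quantum number must satisfy −l ≤ ml ≤ l. With l = 1, ml can only be -1, 0, 1, so ml = 3 is forbidden.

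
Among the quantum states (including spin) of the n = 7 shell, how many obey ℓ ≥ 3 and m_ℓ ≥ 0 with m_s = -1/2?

22

The (ℓ, m_ℓ) pairs meeting ℓ ≥ 3 and m_ℓ ≥ 0 give: ℓ=3 → 4; ℓ=4 → 5; ℓ=5 → 6; ℓ=6 → 7.
Orbitals: 4 + 5 + 6 + 7 = 22. With m_s fixed to a single value there is one state per orbital, giving 22 states.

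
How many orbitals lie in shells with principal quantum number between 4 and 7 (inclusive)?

126

Shell n has n² orbitals: 4²=16 + 5²=25 + 6²=36 + 7²=49 = 126 orbitals.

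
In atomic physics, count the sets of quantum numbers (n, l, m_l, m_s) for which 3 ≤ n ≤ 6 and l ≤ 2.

72

Treat each shell separately and count matching orbitals:
n=3 → 9; n=4 → 9; n=5 → 9; n=6 → 9.
Orbitals: 9 + 9 + 9 + 9 = 36. Including both spin states (m_s = ±1/2) gives 2 × 36 = 72 states.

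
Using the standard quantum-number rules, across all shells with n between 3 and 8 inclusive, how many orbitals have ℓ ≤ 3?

Work shell by shell — for each n, count the (ℓ, m_ℓ) pairs that satisfy ℓ ≤ 3:
n=3 → 9; n=4 → 16; n=5 → 16; n=6 → 16; n=7 → 16; n=8 → 16.
Total orbitals: 9 + 16 + 16 + 16 + 16 + 16 = 89.

89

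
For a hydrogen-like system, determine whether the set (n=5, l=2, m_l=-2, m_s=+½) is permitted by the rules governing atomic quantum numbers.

Allowed

n = 5 is a positive integer. l = 2 satisfies 0 ≤ l ≤ n−1 = 4. m_l = -2 lies in the range −l … +l (here −2 … 2). m_s = +1/2 is one of ±1/2.
All four constraints are satisfied.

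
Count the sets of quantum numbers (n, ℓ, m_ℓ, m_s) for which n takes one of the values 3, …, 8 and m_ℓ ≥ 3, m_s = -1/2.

Treat each shell separately and count matching orbitals:
n=4 → 1; n=5 → 3; n=6 → 6; n=7 → 10; n=8 → 15.
Orbitals: 1 + 3 + 6 + 10 + 15 = 35. With m_s fixed to -1/2 there is one state per orbital, so 35 states.

35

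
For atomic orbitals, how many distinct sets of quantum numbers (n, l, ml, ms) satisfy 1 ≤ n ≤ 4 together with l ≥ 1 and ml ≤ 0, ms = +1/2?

16

Work shell by shell — for each n, count the (l, ml) pairs that satisfy l ≥ 1 and ml ≤ 0:
n=2 → 2; n=3 → 5; n=4 → 9.
Orbitals: 2 + 5 + 9 = 16. With ms fixed to +1/2 there is one state per orbital, so 16 states.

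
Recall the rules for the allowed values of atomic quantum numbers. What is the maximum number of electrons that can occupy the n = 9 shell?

162

A shell holds 2n² electrons: 2 × 9² = 2 × 81 = 162.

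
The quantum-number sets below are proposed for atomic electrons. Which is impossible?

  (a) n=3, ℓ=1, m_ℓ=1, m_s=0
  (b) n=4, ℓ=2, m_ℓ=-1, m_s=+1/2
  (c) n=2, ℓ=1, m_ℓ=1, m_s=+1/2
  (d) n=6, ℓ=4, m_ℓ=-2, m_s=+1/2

(a)

(a) has m_s = 0, but an electron's spin must be ±1/2.
The remaining sets (b), (c), (d) satisfy all four rules.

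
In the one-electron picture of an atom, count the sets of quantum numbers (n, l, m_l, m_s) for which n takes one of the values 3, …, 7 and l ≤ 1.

Count contributing orbitals for each principal shell:
n=3 → 4; n=4 → 4; n=5 → 4; n=6 → 4; n=7 → 4.
Orbitals: 4 + 4 + 4 + 4 + 4 = 20. Including both spin states (m_s = ±1/2) gives 2 × 20 = 40 states.

40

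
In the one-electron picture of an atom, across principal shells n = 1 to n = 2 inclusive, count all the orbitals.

Shell n has n² orbitals: 1²=1 + 2²=4 = 5 orbitals.

5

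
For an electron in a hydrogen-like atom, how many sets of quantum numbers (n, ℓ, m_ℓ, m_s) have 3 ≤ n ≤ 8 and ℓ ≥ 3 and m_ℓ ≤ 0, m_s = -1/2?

Go shell by shell, enumerating (ℓ, m_ℓ) with ℓ ≥ 3 and m_ℓ ≤ 0:
n=4 → 4; n=5 → 9; n=6 → 15; n=7 → 22; n=8 → 30.
Orbitals: 4 + 9 + 15 + 22 + 30 = 80. With m_s fixed to -1/2 there is one state per orbital, so 80 states.

80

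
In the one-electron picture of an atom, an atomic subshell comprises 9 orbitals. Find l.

l = 4

2l+1 = 9 gives l = 4.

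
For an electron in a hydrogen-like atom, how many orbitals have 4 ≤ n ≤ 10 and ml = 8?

Treat each shell separately and count matching orbitals:
n=9 → 1; n=10 → 2.
Total orbitals: 1 + 2 = 3.

3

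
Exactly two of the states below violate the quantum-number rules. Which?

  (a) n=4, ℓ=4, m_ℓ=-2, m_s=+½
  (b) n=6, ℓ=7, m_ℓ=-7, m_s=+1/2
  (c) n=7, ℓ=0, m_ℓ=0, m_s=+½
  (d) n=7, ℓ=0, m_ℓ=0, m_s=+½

(a) and (b)

(a) has ℓ = 4 ≥ n = 4, violating 0 ≤ ℓ ≤ n−1.
(b) has ℓ = 7 ≥ n = 6, violating 0 ≤ ℓ ≤ n−1.
The remaining sets (c), (d) satisfy all four rules.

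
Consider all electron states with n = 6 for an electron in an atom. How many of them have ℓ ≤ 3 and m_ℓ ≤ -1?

12

For n = 6, ℓ ranges over 0 … 5.
Contributions: ℓ=1 → 1; ℓ=2 → 2; ℓ=3 → 3.
Orbitals: 1 + 2 + 3 = 6. Each orbital carries two spin states, so 6 × 2 = 12 states.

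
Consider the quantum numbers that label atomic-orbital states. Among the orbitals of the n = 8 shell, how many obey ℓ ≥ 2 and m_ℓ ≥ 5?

6

For n = 8, ℓ ranges over 0 … 7.
Contributions: ℓ=5 → 1; ℓ=6 → 2; ℓ=7 → 3.
Total orbitals: 1 + 2 + 3 = 6.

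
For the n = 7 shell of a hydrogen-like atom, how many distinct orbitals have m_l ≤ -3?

10

The n = 7 shell has l = 0 through 6; check each.
Contributions: l=3 → 1; l=4 → 2; l=5 → 3; l=6 → 4.
Total orbitals: 1 + 2 + 3 + 4 = 10.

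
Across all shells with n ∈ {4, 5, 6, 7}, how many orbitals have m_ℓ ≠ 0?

104

Work shell by shell — for each n, count the (ℓ, m_ℓ) pairs that satisfy m_ℓ ≠ 0:
n=4 → 12; n=5 → 20; n=6 → 30; n=7 → 42.
Total orbitals: 12 + 20 + 30 + 42 = 104.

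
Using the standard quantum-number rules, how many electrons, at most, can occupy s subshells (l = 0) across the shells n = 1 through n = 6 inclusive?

12

An s subshell (l = 0) exists for every n ≥ 1, so shells n = 1, 2, 3, 4, 5, 6 each contribute one — 6 subshells.
Since each s subshell holds 2(2·0+1) = 2 electrons, the total is 6 × 2 = 12.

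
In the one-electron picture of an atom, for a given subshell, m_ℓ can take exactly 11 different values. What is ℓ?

m_ℓ ranges over 2ℓ+1 integers, so 2ℓ+1 = 11 ⇒ ℓ = 5.

ℓ = 5 (h)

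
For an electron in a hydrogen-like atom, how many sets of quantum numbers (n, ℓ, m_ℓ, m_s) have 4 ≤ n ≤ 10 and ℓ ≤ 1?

56

For each n in the range, tally the orbitals obeying ℓ ≤ 1:
n=4 → 4; n=5 → 4; n=6 → 4; n=7 → 4; n=8 → 4; n=9 → 4; n=10 → 4.
Orbitals: 4 + 4 + 4 + 4 + 4 + 4 + 4 = 28. Including both spin states (m_s = ±1/2) gives 2 × 28 = 56 states.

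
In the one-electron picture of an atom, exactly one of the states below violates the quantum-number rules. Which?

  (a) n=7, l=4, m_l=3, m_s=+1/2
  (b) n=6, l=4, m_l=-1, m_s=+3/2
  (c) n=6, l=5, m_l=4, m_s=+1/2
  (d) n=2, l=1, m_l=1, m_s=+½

(b) has m_s = +3/2, but an electron's spin must be ±1/2.
The remaining sets (a), (c), (d) satisfy all four rules.

(b)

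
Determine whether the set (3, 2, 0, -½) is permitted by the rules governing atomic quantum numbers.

Yes

n = 3 is a positive integer. l = 2 satisfies 0 ≤ l ≤ n−1 = 2. ml = 0 lies in the range −l … +l (here −2 … 2). ms = -1/2 is one of ±1/2.
All four constraints are satisfied.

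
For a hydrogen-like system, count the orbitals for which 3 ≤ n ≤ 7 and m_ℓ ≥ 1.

For each n in the range, tally the orbitals obeying m_ℓ ≥ 1:
n=3 → 3; n=4 → 6; n=5 → 10; n=6 → 15; n=7 → 21.
Total orbitals: 3 + 6 + 10 + 15 + 21 = 55.

55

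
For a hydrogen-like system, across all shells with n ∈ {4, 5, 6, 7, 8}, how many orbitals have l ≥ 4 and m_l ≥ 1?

Count contributing orbitals for each principal shell:
n=5 → 4; n=6 → 9; n=7 → 15; n=8 → 22.
Total orbitals: 4 + 9 + 15 + 22 = 50.

50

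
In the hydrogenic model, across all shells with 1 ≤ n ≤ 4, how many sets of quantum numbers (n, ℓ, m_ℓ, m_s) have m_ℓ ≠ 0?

Go shell by shell, enumerating (ℓ, m_ℓ) with m_ℓ ≠ 0:
n=2 → 2; n=3 → 6; n=4 → 12.
Orbitals: 2 + 6 + 12 = 20. Including both spin states (m_s = ±1/2) gives 2 × 20 = 40 states.

40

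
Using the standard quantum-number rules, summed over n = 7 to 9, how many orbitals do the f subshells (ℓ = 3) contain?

An f subshell (ℓ = 3) exists for every n ≥ 4, so shells n = 7, 8, 9 each contribute one — 3 subshells.
Since each f subshell has 2·3+1 = 7 orbitals, the total is 3 × 7 = 21.

21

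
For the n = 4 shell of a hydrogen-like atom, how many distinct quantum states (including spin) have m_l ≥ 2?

The (l, m_l) pairs meeting m_l ≥ 2 give: l=2 → 1; l=3 → 2.
Orbitals: 1 + 2 = 3. Each orbital carries two spin states, so 3 × 2 = 6 states.

6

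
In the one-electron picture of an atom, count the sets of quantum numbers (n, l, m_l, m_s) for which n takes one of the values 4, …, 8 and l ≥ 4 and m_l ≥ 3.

60

Work shell by shell — for each n, count the (l, m_l) pairs that satisfy l ≥ 4 and m_l ≥ 3:
n=5 → 2; n=6 → 5; n=7 → 9; n=8 → 14.
Orbitals: 2 + 5 + 9 + 14 = 30. Including both spin states (m_s = ±1/2) gives 2 × 30 = 60 states.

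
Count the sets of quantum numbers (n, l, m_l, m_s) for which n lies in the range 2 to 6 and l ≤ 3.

Per-shell orbital counts meeting the constraint:
n=2 → 4; n=3 → 9; n=4 → 16; n=5 → 16; n=6 → 16.
Orbitals: 4 + 9 + 16 + 16 + 16 = 61. Including both spin states (m_s = ±1/2) gives 2 × 61 = 122 states.

122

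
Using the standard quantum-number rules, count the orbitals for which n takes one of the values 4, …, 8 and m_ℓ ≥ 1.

Count contributing orbitals for each principal shell:
n=4 → 6; n=5 → 10; n=6 → 15; n=7 → 21; n=8 → 28.
Total orbitals: 6 + 10 + 15 + 21 + 28 = 80.

80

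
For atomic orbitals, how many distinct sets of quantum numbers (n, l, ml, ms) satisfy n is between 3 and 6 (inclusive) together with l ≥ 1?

Per-shell orbital counts meeting the constraint:
n=3 → 8; n=4 → 15; n=5 → 24; n=6 → 35.
Orbitals: 8 + 15 + 24 + 35 = 82. Including both spin states (ms = ±1/2) gives 2 × 82 = 164 states.

164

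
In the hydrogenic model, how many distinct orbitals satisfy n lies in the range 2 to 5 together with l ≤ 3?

45

Work shell by shell — for each n, count the (l, ml) pairs that satisfy l ≤ 3:
n=2 → 4; n=3 → 9; n=4 → 16; n=5 → 16.
Total orbitals: 4 + 9 + 16 + 16 = 45.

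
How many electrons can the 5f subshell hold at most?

14

A subshell with l = 3 has 2l+1 = 7 orbitals, each holding 2 electrons (spin ±1/2), so 7 × 2 = 14.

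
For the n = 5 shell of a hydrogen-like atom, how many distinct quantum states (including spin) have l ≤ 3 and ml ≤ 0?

Go through l = 0, …, 4 (the values permitted for n = 5).
Contributions: l=0 → 1; l=1 → 2; l=2 → 3; l=3 → 4.
Orbitals: 1 + 2 + 3 + 4 = 10. Each orbital carries two spin states, so 10 × 2 = 20 states.

20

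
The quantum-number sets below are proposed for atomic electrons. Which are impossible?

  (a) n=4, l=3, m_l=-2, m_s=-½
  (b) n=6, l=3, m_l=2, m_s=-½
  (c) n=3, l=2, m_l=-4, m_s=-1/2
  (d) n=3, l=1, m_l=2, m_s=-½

(c) has |m_l| = 4 > l = 2, violating −l ≤ m_l ≤ l.
(d) has |m_l| = 2 > l = 1, violating −l ≤ m_l ≤ l.
The remaining sets (a), (b) satisfy all four rules.

(c) and (d)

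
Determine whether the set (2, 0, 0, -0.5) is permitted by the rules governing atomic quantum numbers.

n = 2 is a positive integer. l = 0 satisfies 0 ≤ l ≤ n−1 = 1. ml = 0 lies in the range −l … +l (here 0). ms = -1/2 is one of ±1/2.
All four constraints are satisfied.

Yes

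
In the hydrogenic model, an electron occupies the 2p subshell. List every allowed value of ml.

The 2p subshell has l = 1, and ml takes every integer from −l to +l. With l = 1 that gives the 3 values -1, 0, 1.

-1, 0, 1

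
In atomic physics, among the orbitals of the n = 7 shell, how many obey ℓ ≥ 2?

45

For n = 7, ℓ ranges over 0 … 6.
Contributions: ℓ=2 → 5; ℓ=3 → 7; ℓ=4 → 9; ℓ=5 → 11; ℓ=6 → 13.
Total orbitals: 5 + 7 + 9 + 11 + 13 = 45.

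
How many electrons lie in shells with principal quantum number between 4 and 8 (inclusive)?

380

Shell n has n² orbitals: 4²=16 + 5²=25 + 6²=36 + 7²=49 + 8²=64 = 190 orbitals.
Two spin states per orbital: 2 × 190 = 380 electrons.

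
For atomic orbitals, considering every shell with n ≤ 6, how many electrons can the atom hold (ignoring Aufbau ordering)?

182

Total orbitals = 1² + 2² + 3² + 4² + 5² + 6² = 91. Doubling for spin gives 182 electrons.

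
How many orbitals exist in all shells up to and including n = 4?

30

Total orbitals = 1² + 2² + 3² + 4² = 30.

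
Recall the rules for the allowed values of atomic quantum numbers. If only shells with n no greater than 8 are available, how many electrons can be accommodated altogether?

Total orbitals = 1² + 2² + 3² + 4² + 5² + 6² + 7² + 8² = 204. Doubling for spin gives 408 electrons.

408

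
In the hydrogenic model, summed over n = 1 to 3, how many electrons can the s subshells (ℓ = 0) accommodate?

An s subshell (ℓ = 0) exists for every n ≥ 1, so shells n = 1, 2, 3 each contribute one — 3 subshells.
Since each s subshell holds 2(2·0+1) = 2 electrons, the total is 3 × 2 = 6.

6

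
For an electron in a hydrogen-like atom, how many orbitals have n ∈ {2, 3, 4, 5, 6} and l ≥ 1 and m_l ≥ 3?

Work shell by shell — for each n, count the (l, m_l) pairs that satisfy l ≥ 1 and m_l ≥ 3:
n=4 → 1; n=5 → 3; n=6 → 6.
Total orbitals: 1 + 3 + 6 = 10.

10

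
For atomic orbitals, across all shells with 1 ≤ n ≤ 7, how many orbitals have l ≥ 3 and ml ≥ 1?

40

Treat each shell separately and count matching orbitals:
n=4 → 3; n=5 → 7; n=6 → 12; n=7 → 18.
Total orbitals: 3 + 7 + 12 + 18 = 40.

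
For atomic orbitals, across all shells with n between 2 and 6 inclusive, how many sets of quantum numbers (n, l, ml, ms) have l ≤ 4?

Work shell by shell — for each n, count the (l, ml) pairs that satisfy l ≤ 4:
n=2 → 4; n=3 → 9; n=4 → 16; n=5 → 25; n=6 → 25.
Orbitals: 4 + 9 + 16 + 25 + 25 = 79. Including both spin states (ms = ±1/2) gives 2 × 79 = 158 states.

158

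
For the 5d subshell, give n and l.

The leading integer gives n = 5; the letter 'd' means l = 2.

n = 5, l = 2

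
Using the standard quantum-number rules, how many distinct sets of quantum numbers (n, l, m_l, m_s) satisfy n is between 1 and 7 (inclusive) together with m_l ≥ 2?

For each n in the range, tally the orbitals obeying m_l ≥ 2:
n=3 → 1; n=4 → 3; n=5 → 6; n=6 → 10; n=7 → 15.
Orbitals: 1 + 3 + 6 + 10 + 15 = 35. Including both spin states (m_s = ±1/2) gives 2 × 35 = 70 states.

70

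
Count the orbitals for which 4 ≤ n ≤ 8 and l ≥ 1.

Go shell by shell, enumerating (l, m_l) with l ≥ 1:
n=4 → 15; n=5 → 24; n=6 → 35; n=7 → 48; n=8 → 63.
Total orbitals: 15 + 24 + 35 + 48 + 63 = 185.

185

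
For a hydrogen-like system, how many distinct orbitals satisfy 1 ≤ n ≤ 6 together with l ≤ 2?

For each n in the range, tally the orbitals obeying l ≤ 2:
n=1 → 1; n=2 → 4; n=3 → 9; n=4 → 9; n=5 → 9; n=6 → 9.
Total orbitals: 1 + 4 + 9 + 9 + 9 + 9 = 41.

41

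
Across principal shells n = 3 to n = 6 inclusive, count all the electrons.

172

Shell n has n² orbitals: 3²=9 + 4²=16 + 5²=25 + 6²=36 = 86 orbitals.
Two spin states per orbital: 2 × 86 = 172 electrons.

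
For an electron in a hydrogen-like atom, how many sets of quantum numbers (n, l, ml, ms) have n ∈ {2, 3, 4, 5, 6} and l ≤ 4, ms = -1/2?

79

Work shell by shell — for each n, count the (l, ml) pairs that satisfy l ≤ 4:
n=2 → 4; n=3 → 9; n=4 → 16; n=5 → 25; n=6 → 25.
Orbitals: 4 + 9 + 16 + 25 + 25 = 79. With ms fixed to -1/2 there is one state per orbital, so 79 states.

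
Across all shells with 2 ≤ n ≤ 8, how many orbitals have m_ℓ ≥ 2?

Treat each shell separately and count matching orbitals:
n=3 → 1; n=4 → 3; n=5 → 6; n=6 → 10; n=7 → 15; n=8 → 21.
Total orbitals: 1 + 3 + 6 + 10 + 15 + 21 = 56.

56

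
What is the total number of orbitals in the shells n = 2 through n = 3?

13

Shell n has n² orbitals: 2²=4 + 3²=9 = 13 orbitals.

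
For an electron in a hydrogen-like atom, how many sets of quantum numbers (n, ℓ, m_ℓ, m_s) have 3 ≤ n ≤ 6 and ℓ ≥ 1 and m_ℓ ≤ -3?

20

Treat each shell separately and count matching orbitals:
n=4 → 1; n=5 → 3; n=6 → 6.
Orbitals: 1 + 3 + 6 = 10. Including both spin states (m_s = ±1/2) gives 2 × 10 = 20 states.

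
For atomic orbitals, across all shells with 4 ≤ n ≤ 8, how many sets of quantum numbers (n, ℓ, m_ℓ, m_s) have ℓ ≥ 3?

290

Work shell by shell — for each n, count the (ℓ, m_ℓ) pairs that satisfy ℓ ≥ 3:
n=4 → 7; n=5 → 16; n=6 → 27; n=7 → 40; n=8 → 55.
Orbitals: 7 + 16 + 27 + 40 + 55 = 145. Including both spin states (m_s = ±1/2) gives 2 × 145 = 290 states.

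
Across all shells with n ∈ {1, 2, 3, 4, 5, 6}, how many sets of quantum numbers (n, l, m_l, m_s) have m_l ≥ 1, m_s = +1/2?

Go shell by shell, enumerating (l, m_l) with m_l ≥ 1:
n=2 → 1; n=3 → 3; n=4 → 6; n=5 → 10; n=6 → 15.
Orbitals: 1 + 3 + 6 + 10 + 15 = 35. With m_s fixed to +1/2 there is one state per orbital, so 35 states.

35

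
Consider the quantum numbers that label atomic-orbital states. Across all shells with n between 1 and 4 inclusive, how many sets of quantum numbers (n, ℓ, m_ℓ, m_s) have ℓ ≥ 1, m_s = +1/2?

26

Per-shell orbital counts meeting the constraint:
n=2 → 3; n=3 → 8; n=4 → 15.
Orbitals: 3 + 8 + 15 = 26. With m_s fixed to +1/2 there is one state per orbital, so 26 states.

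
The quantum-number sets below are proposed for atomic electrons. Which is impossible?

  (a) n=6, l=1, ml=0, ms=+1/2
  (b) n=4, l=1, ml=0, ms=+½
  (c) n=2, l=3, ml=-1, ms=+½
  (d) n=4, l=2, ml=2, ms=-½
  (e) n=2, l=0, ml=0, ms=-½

(c)

(c) has l = 3 ≥ n = 2, violating 0 ≤ l ≤ n−1.
The remaining sets (a), (b), (d), (e) satisfy all four rules.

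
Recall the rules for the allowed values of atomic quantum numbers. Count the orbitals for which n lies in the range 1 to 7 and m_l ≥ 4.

10

Per-shell orbital counts meeting the constraint:
n=5 → 1; n=6 → 3; n=7 → 6.
Total orbitals: 1 + 3 + 6 = 10.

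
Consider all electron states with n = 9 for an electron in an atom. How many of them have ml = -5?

8

The n = 9 shell has l = 0 through 8; check each.
The (l, ml) pairs meeting ml = -5 give: l=5 → 1; l=6 → 1; l=7 → 1; l=8 → 1.
Orbitals: 1 + 1 + 1 + 1 = 4. Each orbital carries two spin states, so 4 × 2 = 8 states.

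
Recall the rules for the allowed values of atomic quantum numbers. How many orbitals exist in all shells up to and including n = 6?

Total orbitals = 1² + 2² + 3² + 4² + 5² + 6² = 91.

91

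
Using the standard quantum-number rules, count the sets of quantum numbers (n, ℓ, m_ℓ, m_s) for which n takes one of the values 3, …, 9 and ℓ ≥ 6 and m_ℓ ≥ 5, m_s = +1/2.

Treat each shell separately and count matching orbitals:
n=7 → 2; n=8 → 5; n=9 → 9.
Orbitals: 2 + 5 + 9 = 16. With m_s fixed to +1/2 there is one state per orbital, so 16 states.

16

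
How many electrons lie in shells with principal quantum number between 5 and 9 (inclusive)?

510

Shell n has n² orbitals: 5²=25 + 6²=36 + 7²=49 + 8²=64 + 9²=81 = 255 orbitals.
Two spin states per orbital: 2 × 255 = 510 electrons.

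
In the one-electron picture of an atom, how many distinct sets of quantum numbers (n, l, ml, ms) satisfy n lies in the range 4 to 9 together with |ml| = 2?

Treat each shell separately and count matching orbitals:
n=4 → 4; n=5 → 6; n=6 → 8; n=7 → 10; n=8 → 12; n=9 → 14.
Orbitals: 4 + 6 + 8 + 10 + 12 + 14 = 54. Including both spin states (ms = ±1/2) gives 2 × 54 = 108 states.

108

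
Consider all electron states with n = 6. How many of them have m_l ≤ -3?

12

The n = 6 shell has l = 0 through 5; check each.
Per l-value: l=3 → 1; l=4 → 2; l=5 → 3.
Orbitals: 1 + 2 + 3 = 6. Each orbital carries two spin states, so 6 × 2 = 12 states.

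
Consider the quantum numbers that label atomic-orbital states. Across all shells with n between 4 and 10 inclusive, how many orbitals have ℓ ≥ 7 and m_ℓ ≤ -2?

40

Treat each shell separately and count matching orbitals:
n=8 → 6; n=9 → 13; n=10 → 21.
Total orbitals: 6 + 13 + 21 = 40.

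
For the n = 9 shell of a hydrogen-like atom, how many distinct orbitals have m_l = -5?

Orbitals with m_l = -5, by l: l=5 → 1; l=6 → 1; l=7 → 1; l=8 → 1.
Total orbitals: 1 + 1 + 1 + 1 = 4.

4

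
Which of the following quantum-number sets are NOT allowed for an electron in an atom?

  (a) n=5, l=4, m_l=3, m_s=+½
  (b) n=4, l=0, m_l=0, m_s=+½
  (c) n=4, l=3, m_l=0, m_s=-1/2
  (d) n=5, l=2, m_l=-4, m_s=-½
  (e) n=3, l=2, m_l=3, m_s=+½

(d) has |m_l| = 4 > l = 2, violating −l ≤ m_l ≤ l.
(e) has |m_l| = 3 > l = 2, violating −l ≤ m_l ≤ l.
The remaining sets (a), (b), (c) satisfy all four rules.

(d) and (e)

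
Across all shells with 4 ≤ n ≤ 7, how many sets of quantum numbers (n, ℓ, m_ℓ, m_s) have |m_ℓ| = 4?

24

Treat each shell separately and count matching orbitals:
n=5 → 2; n=6 → 4; n=7 → 6.
Orbitals: 2 + 4 + 6 = 12. Including both spin states (m_s = ±1/2) gives 2 × 12 = 24 states.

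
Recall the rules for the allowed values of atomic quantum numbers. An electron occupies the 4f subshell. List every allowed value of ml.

The 4f subshell has l = 3, and ml takes every integer from −l to +l. With l = 3 that gives the 7 values -3, -2, -1, 0, 1, 2, 3.

-3, -2, -1, 0, 1, 2, 3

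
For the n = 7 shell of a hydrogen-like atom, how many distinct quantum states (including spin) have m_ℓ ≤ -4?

The n = 7 shell has ℓ = 0 through 6; check each.
The (ℓ, m_ℓ) pairs meeting m_ℓ ≤ -4 give: ℓ=4 → 1; ℓ=5 → 2; ℓ=6 → 3.
Orbitals: 1 + 2 + 3 = 6. Each orbital carries two spin states, so 6 × 2 = 12 states.

12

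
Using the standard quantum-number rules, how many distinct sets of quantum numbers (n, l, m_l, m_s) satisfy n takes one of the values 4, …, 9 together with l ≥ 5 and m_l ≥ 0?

140

For each n in the range, tally the orbitals obeying l ≥ 5 and m_l ≥ 0:
n=6 → 6; n=7 → 13; n=8 → 21; n=9 → 30.
Orbitals: 6 + 13 + 21 + 30 = 70. Including both spin states (m_s = ±1/2) gives 2 × 70 = 140 states.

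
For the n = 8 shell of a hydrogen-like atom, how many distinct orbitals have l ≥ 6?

28

Go through l = 0, …, 7 (the values permitted for n = 8).
Per l-value: l=6 → 13; l=7 → 15.
Total orbitals: 13 + 15 = 28.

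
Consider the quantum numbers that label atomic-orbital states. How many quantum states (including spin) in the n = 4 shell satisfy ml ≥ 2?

For n = 4, l ranges over 0 … 3.
Orbitals with ml ≥ 2, by l: l=2 → 1; l=3 → 2.
Orbitals: 1 + 2 = 3. Each orbital carries two spin states, so 3 × 2 = 6 states.

6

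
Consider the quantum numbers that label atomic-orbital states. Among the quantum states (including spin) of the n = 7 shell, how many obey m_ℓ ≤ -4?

Orbitals with m_ℓ ≤ -4, by ℓ: ℓ=4 → 1; ℓ=5 → 2; ℓ=6 → 3.
Orbitals: 1 + 2 + 3 = 6. Each orbital carries two spin states, so 6 × 2 = 12 states.

12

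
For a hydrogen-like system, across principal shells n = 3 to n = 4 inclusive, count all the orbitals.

Shell n has n² orbitals: 3²=9 + 4²=16 = 25 orbitals.

25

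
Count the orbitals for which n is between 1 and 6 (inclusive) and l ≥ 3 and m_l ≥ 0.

Per-shell orbital counts meeting the constraint:
n=4 → 4; n=5 → 9; n=6 → 15.
Total orbitals: 4 + 9 + 15 = 28.

28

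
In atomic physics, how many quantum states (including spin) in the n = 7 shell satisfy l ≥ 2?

For n = 7, l ranges over 0 … 6.
Contributions: l=2 → 5; l=3 → 7; l=4 → 9; l=5 → 11; l=6 → 13.
Orbitals: 5 + 7 + 9 + 11 + 13 = 45. Each orbital carries two spin states, so 45 × 2 = 90 states.

90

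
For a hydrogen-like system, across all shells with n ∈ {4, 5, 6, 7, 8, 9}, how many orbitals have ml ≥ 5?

20

For each n in the range, tally the orbitals obeying ml ≥ 5:
n=6 → 1; n=7 → 3; n=8 → 6; n=9 → 10.
Total orbitals: 1 + 3 + 6 + 10 = 20.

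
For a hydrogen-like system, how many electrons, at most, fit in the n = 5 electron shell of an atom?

50

A shell holds 2n² electrons: 2 × 5² = 2 × 25 = 50.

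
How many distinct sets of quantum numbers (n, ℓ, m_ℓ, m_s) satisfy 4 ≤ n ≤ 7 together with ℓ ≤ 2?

72

Go shell by shell, enumerating (ℓ, m_ℓ) with ℓ ≤ 2:
n=4 → 9; n=5 → 9; n=6 → 9; n=7 → 9.
Orbitals: 9 + 9 + 9 + 9 = 36. Including both spin states (m_s = ±1/2) gives 2 × 36 = 72 states.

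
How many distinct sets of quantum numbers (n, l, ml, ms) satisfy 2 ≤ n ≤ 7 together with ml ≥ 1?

Work shell by shell — for each n, count the (l, ml) pairs that satisfy ml ≥ 1:
n=2 → 1; n=3 → 3; n=4 → 6; n=5 → 10; n=6 → 15; n=7 → 21.
Orbitals: 1 + 3 + 6 + 10 + 15 + 21 = 56. Including both spin states (ms = ±1/2) gives 2 × 56 = 112 states.

112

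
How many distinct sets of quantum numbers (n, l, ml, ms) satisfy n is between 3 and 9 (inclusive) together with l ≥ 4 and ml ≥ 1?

160

Go shell by shell, enumerating (l, ml) with l ≥ 4 and ml ≥ 1:
n=5 → 4; n=6 → 9; n=7 → 15; n=8 → 22; n=9 → 30.
Orbitals: 4 + 9 + 15 + 22 + 30 = 80. Including both spin states (ms = ±1/2) gives 2 × 80 = 160 states.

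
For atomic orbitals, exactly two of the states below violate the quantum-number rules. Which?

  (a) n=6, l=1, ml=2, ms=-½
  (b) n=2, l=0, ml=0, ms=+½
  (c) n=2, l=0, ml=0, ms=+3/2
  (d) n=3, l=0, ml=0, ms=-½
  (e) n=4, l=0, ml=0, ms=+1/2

(a) has |ml| = 2 > l = 1, violating −l ≤ ml ≤ l.
(c) has ms = +3/2, but an electron's spin must be ±1/2.
The remaining sets (b), (d), (e) satisfy all four rules.

(a) and (c)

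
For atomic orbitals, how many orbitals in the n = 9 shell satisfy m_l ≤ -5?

Contributions: l=5 → 1; l=6 → 2; l=7 → 3; l=8 → 4.
Total orbitals: 1 + 2 + 3 + 4 = 10.

10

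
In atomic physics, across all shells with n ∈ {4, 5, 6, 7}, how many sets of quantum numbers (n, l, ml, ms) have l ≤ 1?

Count contributing orbitals for each principal shell:
n=4 → 4; n=5 → 4; n=6 → 4; n=7 → 4.
Orbitals: 4 + 4 + 4 + 4 = 16. Including both spin states (ms = ±1/2) gives 2 × 16 = 32 states.

32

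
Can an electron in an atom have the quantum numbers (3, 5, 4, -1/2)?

The orbital quantum number must satisfy 0 ≤ l ≤ n−1. With n = 3 the allowed l values are 0, 1, 2, so l = 5 is out of range.

Not allowed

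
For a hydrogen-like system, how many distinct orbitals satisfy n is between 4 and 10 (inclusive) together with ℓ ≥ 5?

Per-shell orbital counts meeting the constraint:
n=6 → 11; n=7 → 24; n=8 → 39; n=9 → 56; n=10 → 75.
Total orbitals: 11 + 24 + 39 + 56 + 75 = 205.

205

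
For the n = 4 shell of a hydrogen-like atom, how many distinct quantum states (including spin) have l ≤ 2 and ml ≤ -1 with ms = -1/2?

For n = 4, l ranges over 0 … 3.
Contributions: l=1 → 1; l=2 → 2.
Orbitals: 1 + 2 = 3. With ms fixed to a single value there is one state per orbital, giving 3 states.

3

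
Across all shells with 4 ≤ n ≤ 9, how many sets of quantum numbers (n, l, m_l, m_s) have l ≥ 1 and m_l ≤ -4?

Per-shell orbital counts meeting the constraint:
n=5 → 1; n=6 → 3; n=7 → 6; n=8 → 10; n=9 → 15.
Orbitals: 1 + 3 + 6 + 10 + 15 = 35. Including both spin states (m_s = ±1/2) gives 2 × 35 = 70 states.

70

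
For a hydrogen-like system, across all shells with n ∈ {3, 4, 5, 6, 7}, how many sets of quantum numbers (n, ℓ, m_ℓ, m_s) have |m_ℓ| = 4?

24

Go shell by shell, enumerating (ℓ, m_ℓ) with |m_ℓ| = 4:
n=5 → 2; n=6 → 4; n=7 → 6.
Orbitals: 2 + 4 + 6 = 12. Including both spin states (m_s = ±1/2) gives 2 × 12 = 24 states.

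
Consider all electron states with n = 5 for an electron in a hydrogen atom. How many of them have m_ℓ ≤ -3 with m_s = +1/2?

For n = 5, ℓ ranges over 0 … 4.
Contributions: ℓ=3 → 1; ℓ=4 → 2.
Orbitals: 1 + 2 = 3. With m_s fixed to a single value there is one state per orbital, giving 3 states.

3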